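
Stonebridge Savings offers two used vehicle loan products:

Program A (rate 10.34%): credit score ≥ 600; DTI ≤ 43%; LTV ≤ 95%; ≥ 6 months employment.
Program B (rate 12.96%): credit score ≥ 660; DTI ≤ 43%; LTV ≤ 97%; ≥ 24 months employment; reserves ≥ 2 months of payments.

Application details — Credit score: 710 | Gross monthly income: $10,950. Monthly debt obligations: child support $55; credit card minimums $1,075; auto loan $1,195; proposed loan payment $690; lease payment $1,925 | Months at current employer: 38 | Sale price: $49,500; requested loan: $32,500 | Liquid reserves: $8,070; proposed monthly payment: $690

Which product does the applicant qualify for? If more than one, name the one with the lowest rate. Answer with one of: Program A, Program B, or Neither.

Total debts = (55 + 1,075 + 1,195 + 690 + 1,925) = 4,940; DTI = 4,940/10,950 = 45.1%.
LTV = 32,500/49,500 = 65.7%.
Reserves = 8,070/690 = 11.7 months.
Program A: score 710 ≥ 600; DTI 45.1% > 43%; LTV 65.7% ≤ 95%; employment 38 ≥ 6 mo → does not qualify.
Program B: score 710 ≥ 660; DTI 45.1% > 43%; LTV 65.7% ≤ 97%; employment 38 ≥ 24 mo; reserves 11.7 ≥ 2 mo → does not qualify.

Neither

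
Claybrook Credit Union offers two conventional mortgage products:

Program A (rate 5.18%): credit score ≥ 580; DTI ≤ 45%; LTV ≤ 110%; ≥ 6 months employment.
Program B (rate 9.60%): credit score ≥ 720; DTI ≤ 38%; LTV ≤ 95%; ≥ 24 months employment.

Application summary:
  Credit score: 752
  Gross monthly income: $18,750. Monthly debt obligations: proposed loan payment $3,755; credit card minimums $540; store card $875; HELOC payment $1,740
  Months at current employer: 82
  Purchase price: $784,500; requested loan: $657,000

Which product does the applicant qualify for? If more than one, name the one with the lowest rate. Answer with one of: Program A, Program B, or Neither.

Total debts = (3,755 + 540 + 875 + 1,740) = 6,910; DTI = 6,910/18,750 = 36.9%.
LTV = 657,000/784,500 = 83.7%.
Program A: score 752 ≥ 580; DTI 36.9% ≤ 45%; LTV 83.7% ≤ 110%; employment 82 ≥ 6 mo → qualifies.
Program B: score 752 ≥ 720; DTI 36.9% ≤ 38%; LTV 83.7% ≤ 95%; employment 82 ≥ 24 mo → qualifies.
Qualifying: Program A, Program B. Lowest rate is 5.18% → Program A.

Program A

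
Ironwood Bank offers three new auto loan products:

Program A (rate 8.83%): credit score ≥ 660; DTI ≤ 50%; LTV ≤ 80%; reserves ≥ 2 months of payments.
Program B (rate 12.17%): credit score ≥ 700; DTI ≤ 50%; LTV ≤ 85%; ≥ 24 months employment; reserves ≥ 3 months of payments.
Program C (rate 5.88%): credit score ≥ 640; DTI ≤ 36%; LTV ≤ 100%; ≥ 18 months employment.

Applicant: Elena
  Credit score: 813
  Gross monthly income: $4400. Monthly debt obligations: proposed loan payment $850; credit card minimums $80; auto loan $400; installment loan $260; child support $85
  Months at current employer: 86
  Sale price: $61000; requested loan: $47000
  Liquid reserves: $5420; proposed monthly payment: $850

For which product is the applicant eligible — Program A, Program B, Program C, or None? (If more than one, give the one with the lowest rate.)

Total debts = (850 + 80 + 400 + 260 + 85) = 1,675; DTI = 1,675/4,400 = 38.1%.
LTV = 47,000/61,000 = 77%.
Reserves = 5,420/850 = 6.4 months.
Program A: score 813 ≥ 660; DTI 38.1% ≤ 50%; LTV 77% ≤ 80%; reserves 6.4 ≥ 2 mo → qualifies.
Program B: score 813 ≥ 700; DTI 38.1% ≤ 50%; LTV 77% ≤ 85%; employment 86 ≥ 24 mo; reserves 6.4 ≥ 3 mo → qualifies.
Program C: score 813 ≥ 640; DTI 38.1% > 36%; LTV 77% ≤ 100%; employment 86 ≥ 18 mo → does not qualify.
Qualifying: Program A, Program B. Lowest rate is 8.83% → Program A.

Program A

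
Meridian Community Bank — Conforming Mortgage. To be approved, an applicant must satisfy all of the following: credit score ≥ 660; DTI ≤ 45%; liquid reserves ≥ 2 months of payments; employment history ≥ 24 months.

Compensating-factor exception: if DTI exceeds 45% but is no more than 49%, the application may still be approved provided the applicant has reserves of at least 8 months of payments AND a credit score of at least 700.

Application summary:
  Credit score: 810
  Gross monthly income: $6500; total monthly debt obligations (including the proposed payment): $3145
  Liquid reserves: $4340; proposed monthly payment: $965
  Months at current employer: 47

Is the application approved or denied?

Denied

Credit score 810 ≥ 660 (meets base)
DTI = 3,145/6,500 = 48.4% > 45% — standard DTI limit exceeded.
Liquid reserves cover 4,340/965 = 4.5 months — ≥ 2 required
Employment 47 ≥ 24 months
48.4% falls in the override range (45%–49%), so the compensating-factor test applies.
Override check — reserves: 4.5 mo (short of 8); score: 810 (ok).
Compensating-factor requirement not fully met.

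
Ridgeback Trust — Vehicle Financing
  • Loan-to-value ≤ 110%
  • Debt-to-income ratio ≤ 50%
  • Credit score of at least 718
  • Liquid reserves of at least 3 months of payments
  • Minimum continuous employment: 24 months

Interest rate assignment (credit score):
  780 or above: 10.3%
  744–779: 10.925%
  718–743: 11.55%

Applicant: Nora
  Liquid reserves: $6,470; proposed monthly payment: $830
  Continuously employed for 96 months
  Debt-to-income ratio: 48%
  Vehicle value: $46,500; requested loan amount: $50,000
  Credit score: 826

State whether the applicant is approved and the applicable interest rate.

Approved at 10.3%

Credit score 826 ≥ 718 (meets minimum)
Employment 96 ≥ 24 months
LTV: 50,000 ÷ 46,500 = 107.5%, within 110% cap
DTI 48% is within the 50% limit
Liquid reserves cover 6,470/830 = 7.8 months — ≥ 3 required
All requirements met. Score 826 falls in the 780 or above tier → 10.3%.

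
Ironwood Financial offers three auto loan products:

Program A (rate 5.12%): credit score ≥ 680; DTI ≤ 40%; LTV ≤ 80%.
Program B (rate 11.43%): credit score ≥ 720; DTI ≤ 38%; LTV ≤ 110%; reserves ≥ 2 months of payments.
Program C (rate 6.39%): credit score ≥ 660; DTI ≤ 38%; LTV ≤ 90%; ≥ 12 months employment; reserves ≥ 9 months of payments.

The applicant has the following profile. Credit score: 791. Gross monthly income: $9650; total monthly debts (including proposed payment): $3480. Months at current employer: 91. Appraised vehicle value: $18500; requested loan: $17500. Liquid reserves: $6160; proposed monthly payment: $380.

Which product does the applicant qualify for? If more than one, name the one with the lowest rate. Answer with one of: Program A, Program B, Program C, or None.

DTI = 3,480/9,650 = 36.1%.
LTV = 17,500/18,500 = 94.6%.
Reserves = 6,160/380 = 16.2 months.
Program A: score 791 ≥ 680; DTI 36.1% ≤ 40%; LTV 94.6% > 80% → does not qualify.
Program B: score 791 ≥ 720; DTI 36.1% ≤ 38%; LTV 94.6% ≤ 110%; reserves 16.2 ≥ 2 mo → qualifies.
Program C: score 791 ≥ 660; DTI 36.1% ≤ 38%; LTV 94.6% > 90%; employment 91 ≥ 12 mo; reserves 16.2 ≥ 9 mo → does not qualify.

Program B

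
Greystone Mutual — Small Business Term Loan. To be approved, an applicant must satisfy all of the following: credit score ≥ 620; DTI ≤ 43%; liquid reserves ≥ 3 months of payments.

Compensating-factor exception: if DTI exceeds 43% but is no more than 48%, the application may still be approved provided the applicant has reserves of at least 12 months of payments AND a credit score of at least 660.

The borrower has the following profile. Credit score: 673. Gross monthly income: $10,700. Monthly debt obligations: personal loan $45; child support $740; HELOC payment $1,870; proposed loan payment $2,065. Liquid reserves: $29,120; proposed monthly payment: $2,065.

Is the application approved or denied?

Approved

Credit score 673 ≥ 620 (meets base)
Total debts = (45 + 740 + 1,870 + 2,065) = 4,720. DTI: 4,720 ÷ 10,700 = 44.1%, over the 43% base limit.
Liquid reserves cover 29,120/2,065 = 14.1 months — ≥ 3 required
44.1% falls in the override range (43%–48%), so the compensating-factor test applies.
Override check — reserves: 14.1 mo (ok); score: 673 (ok).
Both override conditions satisfied; DTI exception granted.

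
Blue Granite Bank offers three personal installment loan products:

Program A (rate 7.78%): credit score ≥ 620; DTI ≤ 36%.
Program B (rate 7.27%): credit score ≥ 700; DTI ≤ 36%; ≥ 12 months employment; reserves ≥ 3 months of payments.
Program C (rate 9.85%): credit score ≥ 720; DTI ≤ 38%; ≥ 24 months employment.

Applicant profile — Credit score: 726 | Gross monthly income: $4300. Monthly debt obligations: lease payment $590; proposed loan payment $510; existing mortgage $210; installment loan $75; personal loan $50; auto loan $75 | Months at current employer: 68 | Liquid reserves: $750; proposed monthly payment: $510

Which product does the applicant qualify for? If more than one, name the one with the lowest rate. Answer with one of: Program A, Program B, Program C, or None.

Total debts = (590 + 510 + 210 + 75 + 50 + 75) = 1,510; DTI = 1,510/4,300 = 35.1%.
Reserves = 750/510 = 1.5 months.
Program A: score 726 ≥ 620; DTI 35.1% ≤ 36% → qualifies.
Program B: score 726 ≥ 700; DTI 35.1% ≤ 36%; employment 68 ≥ 12 mo; reserves 1.5 < 3 mo → does not qualify.
Program C: score 726 ≥ 720; DTI 35.1% ≤ 38%; employment 68 ≥ 24 mo → qualifies.
Qualifying: Program A, Program C. Lowest rate is 7.78% → Program A.

Program A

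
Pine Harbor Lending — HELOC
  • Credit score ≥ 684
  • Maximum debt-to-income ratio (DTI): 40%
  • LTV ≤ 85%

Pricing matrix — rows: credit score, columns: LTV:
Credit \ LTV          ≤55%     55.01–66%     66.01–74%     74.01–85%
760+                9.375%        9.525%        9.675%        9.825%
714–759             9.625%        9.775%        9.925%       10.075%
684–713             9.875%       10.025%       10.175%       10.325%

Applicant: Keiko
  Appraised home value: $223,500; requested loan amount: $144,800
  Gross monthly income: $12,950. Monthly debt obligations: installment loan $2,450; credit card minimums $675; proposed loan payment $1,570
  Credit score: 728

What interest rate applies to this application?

9.775%

Credit score 728 ≥ 684; Total monthly debts = (2,450 + 675 + 1,570) = 4,695. DTI: 4,695 ÷ 12,950 = 36.3%, within the 40% cap
Loan-to-value = 144,800/223,500 = 64.8% — pass (85% max)
Row: 728 falls in 714–759. Column: 64.8% falls in 55.01–66%. Rate = 9.775%.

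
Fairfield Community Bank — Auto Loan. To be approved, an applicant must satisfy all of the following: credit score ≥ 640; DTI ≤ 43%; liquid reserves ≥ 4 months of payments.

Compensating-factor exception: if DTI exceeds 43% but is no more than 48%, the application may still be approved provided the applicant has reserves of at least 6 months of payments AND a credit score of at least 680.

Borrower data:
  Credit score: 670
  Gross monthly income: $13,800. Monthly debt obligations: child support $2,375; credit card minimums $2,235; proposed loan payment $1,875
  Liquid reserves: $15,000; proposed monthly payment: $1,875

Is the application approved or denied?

Denied

Credit score 670 ≥ 640 (meets base)
Total debts = (2,375 + 2,235 + 1,875) = 6,485. DTI = 6,485/13,800 = 47% > 43% — standard DTI limit exceeded.
Liquid reserves cover 15,000/1,875 = 8.0 months — ≥ 4 required
DTI 47% is within the 43%–48% exception band; checking compensating factors.
Override check — reserves: 8.0 mo (ok); score: 670 (below 680).
Compensating-factor requirement not fully met.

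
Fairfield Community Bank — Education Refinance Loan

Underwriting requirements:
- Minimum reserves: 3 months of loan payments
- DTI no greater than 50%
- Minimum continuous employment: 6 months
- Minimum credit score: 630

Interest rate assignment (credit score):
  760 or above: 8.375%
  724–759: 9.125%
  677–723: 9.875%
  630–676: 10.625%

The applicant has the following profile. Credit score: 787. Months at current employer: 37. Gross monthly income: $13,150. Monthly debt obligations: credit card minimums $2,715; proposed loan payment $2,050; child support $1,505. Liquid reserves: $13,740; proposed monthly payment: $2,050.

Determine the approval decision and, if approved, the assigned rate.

Credit score 787 ≥ 630 (meets minimum)
Reserves: 13,740 ÷ 2,050 = 6.7 months (meets 3-month minimum)
Employment 37 ≥ 6 months
Total monthly debts = (2,715 + 2,050 + 1,505) = 6,270. DTI = 6,270/13,150 = 47.7% ≤ 50%
All requirements met. Score 787 falls in the 760 or above tier → 8.375%.

Approved at 8.375%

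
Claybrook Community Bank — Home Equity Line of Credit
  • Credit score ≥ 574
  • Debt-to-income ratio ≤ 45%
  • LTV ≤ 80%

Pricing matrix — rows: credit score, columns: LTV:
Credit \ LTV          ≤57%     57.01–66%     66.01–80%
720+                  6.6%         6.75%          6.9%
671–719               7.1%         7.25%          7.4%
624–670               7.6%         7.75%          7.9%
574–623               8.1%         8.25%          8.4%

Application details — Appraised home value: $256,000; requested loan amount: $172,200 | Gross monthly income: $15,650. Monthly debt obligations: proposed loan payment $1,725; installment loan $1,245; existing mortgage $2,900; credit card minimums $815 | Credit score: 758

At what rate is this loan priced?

Credit score 758 ≥ 574; Total monthly debts = (1,725 + 1,245 + 2,900 + 815) = 6,685. Debt-to-income = 6,685/15,650 = 42.7% — meets 45% limit
LTV = 172,200/256,000 = 67.3% ≤ 80%
Score 758 is in the 720+ band; LTV 67.3% is in the 66.01–80% band → 6.9%.

6.9%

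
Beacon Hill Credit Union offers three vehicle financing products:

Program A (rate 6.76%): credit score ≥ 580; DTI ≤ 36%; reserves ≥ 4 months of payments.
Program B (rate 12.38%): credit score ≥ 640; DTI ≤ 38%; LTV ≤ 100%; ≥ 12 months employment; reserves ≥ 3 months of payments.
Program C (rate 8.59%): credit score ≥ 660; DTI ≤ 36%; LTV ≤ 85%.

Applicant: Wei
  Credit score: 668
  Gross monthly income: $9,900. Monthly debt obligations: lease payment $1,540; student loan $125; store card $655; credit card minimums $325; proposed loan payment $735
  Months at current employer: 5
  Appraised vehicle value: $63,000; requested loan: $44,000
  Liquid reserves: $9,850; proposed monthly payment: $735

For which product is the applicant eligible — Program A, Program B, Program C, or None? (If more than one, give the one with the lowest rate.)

Total debts = (1,540 + 125 + 655 + 325 + 735) = 3,380; DTI = 3,380/9,900 = 34.1%.
LTV = 44,000/63,000 = 69.8%.
Reserves = 9,850/735 = 13.4 months.
Program A: score 668 ≥ 580; DTI 34.1% ≤ 36%; reserves 13.4 ≥ 4 mo → qualifies.
Program B: score 668 ≥ 640; DTI 34.1% ≤ 38%; LTV 69.8% ≤ 100%; employment 5 < 12 mo; reserves 13.4 ≥ 3 mo → does not qualify.
Program C: score 668 ≥ 660; DTI 34.1% ≤ 36%; LTV 69.8% ≤ 85% → qualifies.
Qualifying: Program A, Program C. Lowest rate is 6.76% → Program A.

Program A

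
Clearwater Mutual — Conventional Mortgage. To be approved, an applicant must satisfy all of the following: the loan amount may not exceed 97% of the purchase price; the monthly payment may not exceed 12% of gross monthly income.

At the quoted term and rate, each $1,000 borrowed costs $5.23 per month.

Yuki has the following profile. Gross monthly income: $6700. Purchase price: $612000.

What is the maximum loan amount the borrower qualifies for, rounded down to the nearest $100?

Payment cap: 12% × $6,700 = $804/month.
At $5.23 per $1,000, that supports 804/5.23 × 1,000 ≈ $153,728 → $153,700.
LTV cap: 97% × $612,000 = $593,640 → $593,600.
Binding constraint: payment-to-income.

$153,700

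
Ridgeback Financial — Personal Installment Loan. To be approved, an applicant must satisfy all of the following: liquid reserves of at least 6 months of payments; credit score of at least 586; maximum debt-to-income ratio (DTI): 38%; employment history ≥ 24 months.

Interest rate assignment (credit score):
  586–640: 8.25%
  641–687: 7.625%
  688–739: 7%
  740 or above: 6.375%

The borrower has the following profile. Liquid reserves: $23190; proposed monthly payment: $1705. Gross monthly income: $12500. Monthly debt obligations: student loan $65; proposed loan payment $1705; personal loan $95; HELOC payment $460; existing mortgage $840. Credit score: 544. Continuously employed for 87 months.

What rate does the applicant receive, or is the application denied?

Denied

Credit score 544 < 586 (below minimum)
Employment 87 ≥ 24 months
Total monthly debts = (65 + 1,705 + 95 + 460 + 840) = 3,165. DTI = 3,165/12,500 = 25.3% ≤ 38%
Reserves: 23,190 ÷ 1,705 = 13.6 months (meets 6-month minimum)
Not all requirements met → denied.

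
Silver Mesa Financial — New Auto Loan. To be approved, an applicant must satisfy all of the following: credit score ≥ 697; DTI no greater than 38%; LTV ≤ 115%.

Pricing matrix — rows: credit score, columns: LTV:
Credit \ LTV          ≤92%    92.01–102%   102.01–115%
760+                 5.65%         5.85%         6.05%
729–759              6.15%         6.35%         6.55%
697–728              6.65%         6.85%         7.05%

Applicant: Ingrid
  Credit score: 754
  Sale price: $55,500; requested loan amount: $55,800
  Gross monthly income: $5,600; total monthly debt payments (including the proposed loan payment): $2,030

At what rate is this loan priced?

6.35%

Credit score 754 ≥ 697; Debt-to-income = 2,030/5,600 = 36.2% — meets 38% limit
LTV = 55,800/55,500 = 100.5% ≤ 115%
Row: 754 falls in 729–759. Column: 100.5% falls in 92.01–102%. Rate = 6.35%.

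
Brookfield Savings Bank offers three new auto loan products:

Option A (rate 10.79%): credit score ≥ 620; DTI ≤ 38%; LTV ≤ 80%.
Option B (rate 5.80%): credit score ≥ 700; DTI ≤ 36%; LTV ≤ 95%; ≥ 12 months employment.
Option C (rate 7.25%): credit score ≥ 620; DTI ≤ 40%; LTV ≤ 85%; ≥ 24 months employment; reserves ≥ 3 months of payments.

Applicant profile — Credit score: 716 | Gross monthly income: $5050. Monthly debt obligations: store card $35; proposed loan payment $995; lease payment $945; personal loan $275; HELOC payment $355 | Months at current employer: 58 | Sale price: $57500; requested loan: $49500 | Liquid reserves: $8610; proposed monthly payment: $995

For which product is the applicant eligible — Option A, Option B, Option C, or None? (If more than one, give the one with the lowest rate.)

None

Total debts = (35 + 995 + 945 + 275 + 355) = 2,605; DTI = 2,605/5,050 = 51.6%.
LTV = 49,500/57,500 = 86.1%.
Reserves = 8,610/995 = 8.7 months.
Option A: score 716 ≥ 620; DTI 51.6% > 38%; LTV 86.1% > 80% → does not qualify.
Option B: score 716 ≥ 700; DTI 51.6% > 36%; LTV 86.1% ≤ 95%; employment 58 ≥ 12 mo → does not qualify.
Option C: score 716 ≥ 620; DTI 51.6% > 40%; LTV 86.1% > 85%; employment 58 ≥ 24 mo; reserves 8.7 ≥ 3 mo → does not qualify.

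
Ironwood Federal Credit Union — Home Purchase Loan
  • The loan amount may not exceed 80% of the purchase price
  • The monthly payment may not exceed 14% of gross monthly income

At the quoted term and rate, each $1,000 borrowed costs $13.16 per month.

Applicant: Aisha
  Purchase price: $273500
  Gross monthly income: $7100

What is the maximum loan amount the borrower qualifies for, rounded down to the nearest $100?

Payment cap: 14% × $7,100 = $994/month.
At $13.16 per $1,000, that supports 994/13.16 × 1,000 ≈ $75,531 → $75,500.
LTV cap: 80% × $273,500 = $218,800 → $218,800.
Binding constraint: payment-to-income.

$75,500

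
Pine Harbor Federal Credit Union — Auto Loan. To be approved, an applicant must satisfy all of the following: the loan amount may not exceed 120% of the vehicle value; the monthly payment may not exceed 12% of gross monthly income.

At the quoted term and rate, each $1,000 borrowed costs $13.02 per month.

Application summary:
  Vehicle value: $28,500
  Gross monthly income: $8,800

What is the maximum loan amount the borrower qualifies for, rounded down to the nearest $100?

Payment cap: 12% × $8,800 = $1,056/month.
At $13.02 per $1,000, that supports 1,056/13.02 × 1,000 ≈ $81,105 → $81,100.
LTV cap: 120% × $28,500 = $34,200 → $34,200.
Binding constraint: loan-to-value.

$34,200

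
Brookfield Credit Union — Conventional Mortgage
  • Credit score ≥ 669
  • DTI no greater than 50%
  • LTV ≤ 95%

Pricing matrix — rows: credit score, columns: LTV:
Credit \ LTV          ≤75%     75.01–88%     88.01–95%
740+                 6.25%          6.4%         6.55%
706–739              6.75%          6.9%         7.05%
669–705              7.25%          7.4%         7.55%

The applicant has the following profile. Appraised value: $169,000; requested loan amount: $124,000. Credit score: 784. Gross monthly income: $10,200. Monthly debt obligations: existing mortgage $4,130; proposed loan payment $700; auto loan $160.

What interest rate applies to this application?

Credit score 784 ≥ 669; Total monthly debts = (4,130 + 700 + 160) = 4,990. Debt-to-income = 4,990/10,200 = 48.9% — meets 50% limit
LTV: 124,000 ÷ 169,000 = 73.4%, within 95% cap
Credit 784 → row 740+; LTV 73.4% → column ≤75%. Grid cell → 6.25%.

6.25%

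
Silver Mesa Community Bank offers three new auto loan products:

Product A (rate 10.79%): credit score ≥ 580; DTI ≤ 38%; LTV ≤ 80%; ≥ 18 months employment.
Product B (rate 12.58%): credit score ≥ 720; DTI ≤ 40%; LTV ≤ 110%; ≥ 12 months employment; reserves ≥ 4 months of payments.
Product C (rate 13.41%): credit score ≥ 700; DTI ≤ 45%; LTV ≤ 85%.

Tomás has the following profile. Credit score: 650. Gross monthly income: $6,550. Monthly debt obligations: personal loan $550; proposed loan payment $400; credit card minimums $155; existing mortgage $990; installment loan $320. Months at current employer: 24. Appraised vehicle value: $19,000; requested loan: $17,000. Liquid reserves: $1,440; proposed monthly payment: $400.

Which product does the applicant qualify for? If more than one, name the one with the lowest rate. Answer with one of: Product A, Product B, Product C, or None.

Total debts = (550 + 400 + 155 + 990 + 320) = 2,415; DTI = 2,415/6,550 = 36.9%.
LTV = 17,000/19,000 = 89.5%.
Reserves = 1,440/400 = 3.6 months.
Product A: score 650 ≥ 580; DTI 36.9% ≤ 38%; LTV 89.5% > 80%; employment 24 ≥ 18 mo → does not qualify.
Product B: score 650 < 720; DTI 36.9% ≤ 40%; LTV 89.5% ≤ 110%; employment 24 ≥ 12 mo; reserves 3.6 < 4 mo → does not qualify.
Product C: score 650 < 700; DTI 36.9% ≤ 45%; LTV 89.5% > 85% → does not qualify.

None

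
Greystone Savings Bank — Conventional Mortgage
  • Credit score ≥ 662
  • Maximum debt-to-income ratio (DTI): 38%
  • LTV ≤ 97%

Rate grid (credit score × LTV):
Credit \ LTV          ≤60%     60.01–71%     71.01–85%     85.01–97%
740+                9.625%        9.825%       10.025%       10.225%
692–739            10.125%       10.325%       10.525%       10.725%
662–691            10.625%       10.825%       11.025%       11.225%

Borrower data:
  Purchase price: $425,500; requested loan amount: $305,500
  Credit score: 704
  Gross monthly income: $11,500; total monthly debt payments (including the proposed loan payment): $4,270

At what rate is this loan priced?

Credit score 704 ≥ 662; DTI: 4,270 ÷ 11,500 = 37.1%, within the 38% cap
LTV: 305,500 ÷ 425,500 = 71.8%, within 97% cap
Row: 704 falls in 692–739. Column: 71.8% falls in 71.01–85%. Rate = 10.525%.

10.525%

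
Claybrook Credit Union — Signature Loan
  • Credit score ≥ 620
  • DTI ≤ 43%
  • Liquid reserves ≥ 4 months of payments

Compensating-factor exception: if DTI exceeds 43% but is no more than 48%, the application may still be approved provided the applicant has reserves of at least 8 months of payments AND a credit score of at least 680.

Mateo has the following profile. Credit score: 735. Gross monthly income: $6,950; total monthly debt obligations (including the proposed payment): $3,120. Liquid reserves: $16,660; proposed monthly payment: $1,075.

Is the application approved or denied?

Credit score 735 ≥ 620 (meets base)
DTI: 3,120 ÷ 6,950 = 44.9%, over the 43% base limit.
Liquid reserves cover 16,660/1,075 = 15.5 months — ≥ 4 required
DTI 44.9% is within the 43%–48% exception band; checking compensating factors.
Reserves 15.5 ≥ 8 months; credit score 735 ≥ 680.
Both compensating conditions met → exception applies.

Approved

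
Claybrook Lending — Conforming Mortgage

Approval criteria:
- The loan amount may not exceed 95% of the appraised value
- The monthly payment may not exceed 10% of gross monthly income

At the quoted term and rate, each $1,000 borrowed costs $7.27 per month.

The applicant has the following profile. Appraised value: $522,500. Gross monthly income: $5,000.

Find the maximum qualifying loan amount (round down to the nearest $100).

Payment cap: 10% × $5,000 = $500/month.
At $7.27 per $1,000, that supports 500/7.27 × 1,000 ≈ $68,775 → $68,700.
LTV cap: 95% × $522,500 = $496,375 → $496,300.
Binding constraint: payment-to-income.

$68,700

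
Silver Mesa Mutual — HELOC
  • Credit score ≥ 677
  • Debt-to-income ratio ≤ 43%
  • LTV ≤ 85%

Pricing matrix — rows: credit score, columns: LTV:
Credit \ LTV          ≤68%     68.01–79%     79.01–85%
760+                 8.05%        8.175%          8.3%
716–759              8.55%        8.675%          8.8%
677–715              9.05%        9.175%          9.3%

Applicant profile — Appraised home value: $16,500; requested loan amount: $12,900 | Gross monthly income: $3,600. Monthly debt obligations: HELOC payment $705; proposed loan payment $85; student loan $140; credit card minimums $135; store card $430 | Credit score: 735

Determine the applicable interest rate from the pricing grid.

Credit score 735 ≥ 677; Total monthly debts = (705 + 85 + 140 + 135 + 430) = 1,495. DTI: 1,495 ÷ 3,600 = 41.5%, within the 43% cap
LTV: 12,900 ÷ 16,500 = 78.2%, within 85% cap
Score 735 is in the 716–759 band; LTV 78.2% is in the 68.01–79% band → 8.675%.

8.675%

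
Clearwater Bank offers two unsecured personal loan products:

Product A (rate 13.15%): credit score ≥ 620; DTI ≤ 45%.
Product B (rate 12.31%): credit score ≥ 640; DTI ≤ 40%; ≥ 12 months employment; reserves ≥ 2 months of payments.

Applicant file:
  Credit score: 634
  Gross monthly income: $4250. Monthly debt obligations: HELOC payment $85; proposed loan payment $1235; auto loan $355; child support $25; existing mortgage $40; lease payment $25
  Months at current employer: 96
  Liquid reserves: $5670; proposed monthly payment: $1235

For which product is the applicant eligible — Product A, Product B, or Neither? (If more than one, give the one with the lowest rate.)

Product A

Total debts = (85 + 1,235 + 355 + 25 + 40 + 25) = 1,765; DTI = 1,765/4,250 = 41.5%.
Reserves = 5,670/1,235 = 4.6 months.
Product A: score 634 ≥ 620; DTI 41.5% ≤ 45% → qualifies.
Product B: score 634 < 640; DTI 41.5% > 40%; employment 96 ≥ 12 mo; reserves 4.6 ≥ 2 mo → does not qualify.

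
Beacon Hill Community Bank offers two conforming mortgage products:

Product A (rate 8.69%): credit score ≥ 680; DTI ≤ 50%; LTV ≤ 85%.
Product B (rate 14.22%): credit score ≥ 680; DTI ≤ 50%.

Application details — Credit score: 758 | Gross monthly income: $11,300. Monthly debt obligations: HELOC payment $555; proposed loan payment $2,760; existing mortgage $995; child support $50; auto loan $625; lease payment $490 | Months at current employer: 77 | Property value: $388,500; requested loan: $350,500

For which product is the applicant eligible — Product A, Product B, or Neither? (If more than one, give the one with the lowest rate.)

Total debts = (555 + 2,760 + 995 + 50 + 625 + 490) = 5,475; DTI = 5,475/11,300 = 48.5%.
LTV = 350,500/388,500 = 90.2%.
Product A: score 758 ≥ 680; DTI 48.5% ≤ 50%; LTV 90.2% > 85% → does not qualify.
Product B: score 758 ≥ 680; DTI 48.5% ≤ 50% → qualifies.

Product B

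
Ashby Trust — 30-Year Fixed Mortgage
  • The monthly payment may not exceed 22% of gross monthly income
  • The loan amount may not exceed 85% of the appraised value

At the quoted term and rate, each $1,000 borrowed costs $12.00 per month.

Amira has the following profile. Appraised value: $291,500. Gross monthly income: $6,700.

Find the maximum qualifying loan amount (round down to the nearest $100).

Payment cap: 22% × $6,700 = $1,474/month.
At $12.00 per $1,000, that supports 1,474/12.00 × 1,000 ≈ $122,833 → $122,800.
LTV cap: 85% × $291,500 = $247,775 → $247,700.
Binding constraint: payment-to-income.

$122,800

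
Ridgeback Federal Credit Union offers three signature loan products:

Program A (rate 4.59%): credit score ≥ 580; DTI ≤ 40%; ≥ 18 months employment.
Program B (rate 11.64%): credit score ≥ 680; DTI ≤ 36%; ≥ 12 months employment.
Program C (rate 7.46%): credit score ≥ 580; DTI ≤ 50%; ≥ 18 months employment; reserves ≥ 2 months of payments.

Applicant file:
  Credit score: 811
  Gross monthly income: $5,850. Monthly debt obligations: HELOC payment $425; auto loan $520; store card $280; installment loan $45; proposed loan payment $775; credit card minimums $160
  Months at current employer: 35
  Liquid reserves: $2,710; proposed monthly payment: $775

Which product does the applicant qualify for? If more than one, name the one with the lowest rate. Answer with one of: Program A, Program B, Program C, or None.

Program A

Total debts = (425 + 520 + 280 + 45 + 775 + 160) = 2,205; DTI = 2,205/5,850 = 37.7%.
Reserves = 2,710/775 = 3.5 months.
Program A: score 811 ≥ 580; DTI 37.7% ≤ 40%; employment 35 ≥ 18 mo → qualifies.
Program B: score 811 ≥ 680; DTI 37.7% > 36%; employment 35 ≥ 12 mo → does not qualify.
Program C: score 811 ≥ 580; DTI 37.7% ≤ 50%; employment 35 ≥ 18 mo; reserves 3.5 ≥ 2 mo → qualifies.
Qualifying: Program A, Program C. Lowest rate is 4.59% → Program A.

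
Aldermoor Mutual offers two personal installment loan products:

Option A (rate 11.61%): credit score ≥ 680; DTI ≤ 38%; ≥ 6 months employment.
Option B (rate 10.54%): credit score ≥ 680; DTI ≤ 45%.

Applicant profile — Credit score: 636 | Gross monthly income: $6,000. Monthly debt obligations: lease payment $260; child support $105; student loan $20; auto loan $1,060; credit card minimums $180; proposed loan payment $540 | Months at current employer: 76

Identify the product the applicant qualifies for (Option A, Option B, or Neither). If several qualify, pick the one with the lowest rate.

Neither

Total debts = (260 + 105 + 20 + 1,060 + 180 + 540) = 2,165; DTI = 2,165/6,000 = 36.1%.
Option A: score 636 < 680; DTI 36.1% ≤ 38%; employment 76 ≥ 6 mo → does not qualify.
Option B: score 636 < 680; DTI 36.1% ≤ 45% → does not qualify.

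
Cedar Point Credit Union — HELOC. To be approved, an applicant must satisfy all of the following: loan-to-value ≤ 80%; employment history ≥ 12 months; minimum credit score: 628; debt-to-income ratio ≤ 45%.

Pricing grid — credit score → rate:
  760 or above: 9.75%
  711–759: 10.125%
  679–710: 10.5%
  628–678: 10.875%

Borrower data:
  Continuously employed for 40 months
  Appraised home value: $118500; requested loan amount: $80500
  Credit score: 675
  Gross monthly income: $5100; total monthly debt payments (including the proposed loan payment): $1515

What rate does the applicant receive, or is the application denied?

Credit score 675 ≥ 628 (meets minimum)
LTV = 80,500/118,500 = 67.9% ≤ 80%
Employment 40 ≥ 12 months
DTI: 1,515 ÷ 5,100 = 29.7%, within the 45% cap
All requirements met. Score 675 falls in the 628–678 tier → 10.875%.

Approved at 10.875%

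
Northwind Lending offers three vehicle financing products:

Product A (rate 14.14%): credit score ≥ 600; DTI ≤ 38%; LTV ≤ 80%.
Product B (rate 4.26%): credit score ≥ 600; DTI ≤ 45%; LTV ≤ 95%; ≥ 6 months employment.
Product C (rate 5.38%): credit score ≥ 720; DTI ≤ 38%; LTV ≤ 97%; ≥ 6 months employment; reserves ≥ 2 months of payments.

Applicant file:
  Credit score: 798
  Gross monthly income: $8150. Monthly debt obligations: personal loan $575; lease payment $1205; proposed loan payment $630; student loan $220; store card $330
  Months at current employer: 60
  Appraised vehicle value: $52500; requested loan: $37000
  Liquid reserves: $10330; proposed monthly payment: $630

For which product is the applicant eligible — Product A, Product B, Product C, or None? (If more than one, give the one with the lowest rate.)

Total debts = (575 + 1,205 + 630 + 220 + 330) = 2,960; DTI = 2,960/8,150 = 36.3%.
LTV = 37,000/52,500 = 70.5%.
Reserves = 10,330/630 = 16.4 months.
Product A: score 798 ≥ 600; DTI 36.3% ≤ 38%; LTV 70.5% ≤ 80% → qualifies.
Product B: score 798 ≥ 600; DTI 36.3% ≤ 45%; LTV 70.5% ≤ 95%; employment 60 ≥ 6 mo → qualifies.
Product C: score 798 ≥ 720; DTI 36.3% ≤ 38%; LTV 70.5% ≤ 97%; employment 60 ≥ 6 mo; reserves 16.4 ≥ 2 mo → qualifies.
Qualifying: Product A, Product B, Product C. Lowest rate is 4.26% → Product B.

Product B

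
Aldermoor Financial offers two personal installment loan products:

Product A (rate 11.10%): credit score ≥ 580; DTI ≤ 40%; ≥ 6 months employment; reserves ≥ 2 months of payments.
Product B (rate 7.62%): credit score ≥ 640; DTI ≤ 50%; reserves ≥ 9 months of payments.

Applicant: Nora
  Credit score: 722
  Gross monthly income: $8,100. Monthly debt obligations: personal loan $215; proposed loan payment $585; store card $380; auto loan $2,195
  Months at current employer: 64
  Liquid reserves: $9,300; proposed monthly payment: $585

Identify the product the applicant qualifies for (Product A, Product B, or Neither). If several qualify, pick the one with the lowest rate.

Product B

Total debts = (215 + 585 + 380 + 2,195) = 3,375; DTI = 3,375/8,100 = 41.7%.
Reserves = 9,300/585 = 15.9 months.
Product A: score 722 ≥ 580; DTI 41.7% > 40%; employment 64 ≥ 6 mo; reserves 15.9 ≥ 2 mo → does not qualify.
Product B: score 722 ≥ 640; DTI 41.7% ≤ 50%; reserves 15.9 ≥ 9 mo → qualifies.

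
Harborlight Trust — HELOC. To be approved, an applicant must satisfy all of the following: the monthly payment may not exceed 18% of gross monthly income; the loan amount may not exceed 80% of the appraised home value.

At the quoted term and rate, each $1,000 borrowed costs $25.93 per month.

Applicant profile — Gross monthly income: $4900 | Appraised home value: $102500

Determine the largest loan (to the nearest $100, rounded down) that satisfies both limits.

Payment cap: 18% × $4,900 = $882/month.
At $25.93 per $1,000, that supports 882/25.93 × 1,000 ≈ $34,014 → $34,000.
LTV cap: 80% × $102,500 = $82,000 → $82,000.
Binding constraint: payment-to-income.

$34,000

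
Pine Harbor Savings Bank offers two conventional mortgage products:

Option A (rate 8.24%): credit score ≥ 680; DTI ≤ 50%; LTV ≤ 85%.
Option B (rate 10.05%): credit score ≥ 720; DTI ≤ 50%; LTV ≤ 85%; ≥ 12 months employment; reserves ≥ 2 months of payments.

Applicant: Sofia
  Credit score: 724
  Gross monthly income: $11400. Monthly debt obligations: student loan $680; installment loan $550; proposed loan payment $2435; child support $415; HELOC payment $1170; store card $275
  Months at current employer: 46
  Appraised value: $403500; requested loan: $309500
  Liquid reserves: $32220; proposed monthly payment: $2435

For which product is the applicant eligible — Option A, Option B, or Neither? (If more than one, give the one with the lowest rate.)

Option A

Total debts = (680 + 550 + 2,435 + 415 + 1,170 + 275) = 5,525; DTI = 5,525/11,400 = 48.5%.
LTV = 309,500/403,500 = 76.7%.
Reserves = 32,220/2,435 = 13.2 months.
Option A: score 724 ≥ 680; DTI 48.5% ≤ 50%; LTV 76.7% ≤ 85% → qualifies.
Option B: score 724 ≥ 720; DTI 48.5% ≤ 50%; LTV 76.7% ≤ 85%; employment 46 ≥ 12 mo; reserves 13.2 ≥ 2 mo → qualifies.
Qualifying: Option A, Option B. Lowest rate is 8.24% → Option A.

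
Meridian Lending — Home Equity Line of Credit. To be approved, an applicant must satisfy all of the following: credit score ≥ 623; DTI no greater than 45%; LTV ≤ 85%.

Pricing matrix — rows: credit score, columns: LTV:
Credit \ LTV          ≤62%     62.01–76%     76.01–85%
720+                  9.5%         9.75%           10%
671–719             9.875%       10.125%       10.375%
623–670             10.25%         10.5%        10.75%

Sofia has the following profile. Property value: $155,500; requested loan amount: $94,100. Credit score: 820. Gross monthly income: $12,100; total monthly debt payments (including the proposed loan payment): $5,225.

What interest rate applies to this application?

9.5%

Credit score 820 ≥ 623; DTI = 5,225/12,100 = 43.2% ≤ 45%
Loan-to-value = 94,100/155,500 = 60.5% — pass (85% max)
Score 820 is in the 720+ band; LTV 60.5% is in the ≤62% band → 9.5%.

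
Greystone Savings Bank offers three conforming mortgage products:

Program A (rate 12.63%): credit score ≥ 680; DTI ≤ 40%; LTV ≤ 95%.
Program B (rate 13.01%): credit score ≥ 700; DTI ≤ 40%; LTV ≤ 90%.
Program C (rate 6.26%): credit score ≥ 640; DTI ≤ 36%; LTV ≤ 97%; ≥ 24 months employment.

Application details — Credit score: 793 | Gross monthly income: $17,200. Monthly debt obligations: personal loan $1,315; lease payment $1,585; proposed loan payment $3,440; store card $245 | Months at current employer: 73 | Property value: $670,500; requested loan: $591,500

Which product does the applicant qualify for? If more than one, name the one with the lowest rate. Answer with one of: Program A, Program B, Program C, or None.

Program A

Total debts = (1,315 + 1,585 + 3,440 + 245) = 6,585; DTI = 6,585/17,200 = 38.3%.
LTV = 591,500/670,500 = 88.2%.
Program A: score 793 ≥ 680; DTI 38.3% ≤ 40%; LTV 88.2% ≤ 95% → qualifies.
Program B: score 793 ≥ 700; DTI 38.3% ≤ 40%; LTV 88.2% ≤ 90% → qualifies.
Program C: score 793 ≥ 640; DTI 38.3% > 36%; LTV 88.2% ≤ 97%; employment 73 ≥ 24 mo → does not qualify.
Qualifying: Program A, Program B. Lowest rate is 12.63% → Program A.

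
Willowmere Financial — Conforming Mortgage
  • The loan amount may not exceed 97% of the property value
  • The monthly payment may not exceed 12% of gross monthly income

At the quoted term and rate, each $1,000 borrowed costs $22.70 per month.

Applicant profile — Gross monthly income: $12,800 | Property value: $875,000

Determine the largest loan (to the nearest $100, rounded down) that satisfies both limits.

$67,600

Payment cap: 12% × $12,800 = $1,536/month.
At $22.70 per $1,000, that supports 1,536/22.70 × 1,000 ≈ $67,665 → $67,600.
LTV cap: 97% × $875,000 = $848,750 → $848,700.
Binding constraint: payment-to-income.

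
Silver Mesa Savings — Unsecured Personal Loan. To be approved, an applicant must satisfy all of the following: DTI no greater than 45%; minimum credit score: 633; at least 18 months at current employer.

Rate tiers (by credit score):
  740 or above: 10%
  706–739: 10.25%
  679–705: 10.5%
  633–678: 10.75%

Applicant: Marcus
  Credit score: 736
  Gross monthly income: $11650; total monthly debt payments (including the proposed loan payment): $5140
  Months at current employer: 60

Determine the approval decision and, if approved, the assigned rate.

Credit score 736 ≥ 633 (meets minimum)
Employment 60 ≥ 18 months
DTI = 5,140/11,650 = 44.1% ≤ 45%
All requirements met. Score 736 falls in the 706–739 tier → 10.25%.

Approved at 10.25%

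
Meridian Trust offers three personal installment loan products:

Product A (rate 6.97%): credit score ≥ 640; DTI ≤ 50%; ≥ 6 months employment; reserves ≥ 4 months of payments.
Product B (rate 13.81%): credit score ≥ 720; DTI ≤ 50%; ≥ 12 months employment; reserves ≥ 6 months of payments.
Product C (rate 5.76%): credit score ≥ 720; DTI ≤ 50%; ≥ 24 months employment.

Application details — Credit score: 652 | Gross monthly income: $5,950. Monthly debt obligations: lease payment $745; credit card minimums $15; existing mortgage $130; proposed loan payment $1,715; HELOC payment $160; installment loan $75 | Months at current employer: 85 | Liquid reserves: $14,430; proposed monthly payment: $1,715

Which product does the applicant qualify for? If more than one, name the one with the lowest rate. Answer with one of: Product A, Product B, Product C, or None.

Total debts = (745 + 15 + 130 + 1,715 + 160 + 75) = 2,840; DTI = 2,840/5,950 = 47.7%.
Reserves = 14,430/1,715 = 8.4 months.
Product A: score 652 ≥ 640; DTI 47.7% ≤ 50%; employment 85 ≥ 6 mo; reserves 8.4 ≥ 4 mo → qualifies.
Product B: score 652 < 720; DTI 47.7% ≤ 50%; employment 85 ≥ 12 mo; reserves 8.4 ≥ 6 mo → does not qualify.
Product C: score 652 < 720; DTI 47.7% ≤ 50%; employment 85 ≥ 24 mo → does not qualify.

Product A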